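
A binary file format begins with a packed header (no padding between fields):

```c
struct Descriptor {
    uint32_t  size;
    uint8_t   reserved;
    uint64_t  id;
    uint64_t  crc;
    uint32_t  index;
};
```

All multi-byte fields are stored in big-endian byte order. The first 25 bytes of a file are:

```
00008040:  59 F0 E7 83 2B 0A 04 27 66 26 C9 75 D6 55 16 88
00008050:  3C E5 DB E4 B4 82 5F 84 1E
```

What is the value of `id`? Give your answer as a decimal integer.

`id` follows `size` (4 B), `reserved` (1 B), so it starts at offset 4 + 1 = 5 and occupies 8 bytes.
Bytes at offsets 5..12: 0A 04 27 66 26 C9 75 D6.
In big-endian order the high byte comes first in memory.
The bytes are already most-significant first: 0x0A04276626C975D6.
0x0A04276626C975D6 = 721745159977006550.

721745159977006550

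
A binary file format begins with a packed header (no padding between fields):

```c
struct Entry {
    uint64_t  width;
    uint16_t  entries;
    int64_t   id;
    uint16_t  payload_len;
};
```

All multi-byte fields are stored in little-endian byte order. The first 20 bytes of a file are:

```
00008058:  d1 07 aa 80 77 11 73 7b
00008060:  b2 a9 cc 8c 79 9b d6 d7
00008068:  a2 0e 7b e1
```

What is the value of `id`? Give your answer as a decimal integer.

`id` follows `width` (8 B), `entries` (2 B), so it starts at offset 8 + 2 = 10 and occupies 8 bytes.
Bytes at offsets 10..17: CC 8C 79 9B D6 D7 A2 0E.
Little-endian: lowest address holds the least-significant byte.
Reassemble most-significant byte first: 0E A2 D7 D6 9B 79 8C CC → 0x0EA2D7D69B798CCC.
0x0EA2D7D69B798CCC = 1054642579489524940.

1054642579489524940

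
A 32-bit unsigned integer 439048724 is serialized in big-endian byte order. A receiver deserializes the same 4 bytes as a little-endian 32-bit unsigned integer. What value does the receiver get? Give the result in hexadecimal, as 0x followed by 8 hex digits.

0x145A2B1A

439048724 in 32-bit hexadecimal is 0x1A2B5A14.
Stored big-endian, the bytes at ascending addresses are 1A 2B 5A 14.
Read back as little-endian, the first byte is least significant, giving 0x145A2B1A.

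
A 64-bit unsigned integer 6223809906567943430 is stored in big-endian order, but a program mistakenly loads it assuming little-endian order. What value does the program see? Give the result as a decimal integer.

438408847446138710

6223809906567943430 in 64-bit hexadecimal is 0x565F6A22868A1506.
Stored big-endian, the bytes at ascending addresses are 56 5F 6A 22 86 8A 15 06.
Read back as little-endian, the first byte is least significant, giving 0x06158A86226A5F56.
0x06158A86226A5F56 = 438408847446138710.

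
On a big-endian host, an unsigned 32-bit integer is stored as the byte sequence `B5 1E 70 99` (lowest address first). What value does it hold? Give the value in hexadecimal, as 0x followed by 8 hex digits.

0xB51E7099

Big-endian: lowest address holds the most-significant byte.
The bytes are already most-significant first: 0xB51E7099.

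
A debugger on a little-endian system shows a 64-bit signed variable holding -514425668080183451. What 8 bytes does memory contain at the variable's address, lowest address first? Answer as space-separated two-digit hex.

Two's complement of -514425668080183451 in 64 bits: 514425668080183451 = 0x07239B6B6943289B; invert → 0xF8DC649496BCD764; add 1 → 0xF8DC649496BCD765.
Split into bytes (most-significant first): F8 DC 64 94 96 BC D7 65.
Little-endian stores the least-significant byte at the lowest address.
So at ascending addresses the bytes are 65 D7 BC 96 94 64 DC F8.

65 D7 BC 96 94 64 DC F8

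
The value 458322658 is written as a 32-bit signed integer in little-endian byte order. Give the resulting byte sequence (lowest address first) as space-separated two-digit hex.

458322658 in hexadecimal, padded to 32 bits, is 0x1B5172E2.
Split into bytes (most-significant first): 1B 51 72 E2.
Little-endian stores the least-significant byte at the lowest address.
So at ascending addresses the bytes are E2 72 51 1B.

E2 72 51 1B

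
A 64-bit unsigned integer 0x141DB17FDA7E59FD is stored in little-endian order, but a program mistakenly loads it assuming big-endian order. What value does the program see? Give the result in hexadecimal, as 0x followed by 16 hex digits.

0xFD597EDA7FB11D14

Stored little-endian, the bytes at ascending addresses are FD 59 7E DA 7F B1 1D 14.
Read back as big-endian, the last byte is least significant, giving 0xFD597EDA7FB11D14.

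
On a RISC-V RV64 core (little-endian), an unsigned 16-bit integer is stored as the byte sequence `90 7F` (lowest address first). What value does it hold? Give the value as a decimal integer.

Little-endian: lowest address holds the least-significant byte.
Reassemble most-significant byte first: 7F 90 → 0x7F90.
0x7F90 = 32656.

32656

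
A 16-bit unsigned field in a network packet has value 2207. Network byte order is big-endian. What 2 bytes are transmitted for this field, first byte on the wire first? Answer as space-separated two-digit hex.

08 9F

2207 in hexadecimal, padded to 16 bits, is 0x089F.
Split into bytes (most-significant first): 08 9F.
Big-endian stores the most-significant byte at the lowest address.
So the memory order matches the most-significant-first order: 08 9F.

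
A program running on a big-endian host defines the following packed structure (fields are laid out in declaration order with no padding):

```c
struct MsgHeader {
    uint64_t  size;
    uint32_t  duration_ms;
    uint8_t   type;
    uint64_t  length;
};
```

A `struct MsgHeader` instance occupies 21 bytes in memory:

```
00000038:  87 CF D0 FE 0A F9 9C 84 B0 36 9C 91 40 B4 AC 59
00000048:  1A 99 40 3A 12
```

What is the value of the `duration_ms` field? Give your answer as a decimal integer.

2956369041

`duration_ms` follows `size` (8 bytes), so it starts at byte offset 8 and occupies 4 bytes.
Bytes at offsets 8..11: B0 36 9C 91.
Big-endian: lowest address holds the most-significant byte.
The bytes are already most-significant first: 0xB0369C91.
0xB0369C91 = 2956369041.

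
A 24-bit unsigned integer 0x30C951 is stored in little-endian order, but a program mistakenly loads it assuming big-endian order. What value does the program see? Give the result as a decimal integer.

Stored little-endian, the bytes at ascending addresses are 51 C9 30.
Read back as big-endian, the last byte is least significant, giving 0x51C930.
0x51C930 = 5359920.

5359920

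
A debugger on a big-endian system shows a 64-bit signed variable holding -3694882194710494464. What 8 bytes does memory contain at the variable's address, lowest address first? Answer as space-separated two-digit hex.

Two's complement of -3694882194710494464 in 64 bits: 3694882194710494464 = 0x3346DBC79EA27D00; invert → 0xCCB92438615D82FF; add 1 → 0xCCB92438615D8300.
Split into bytes (most-significant first): CC B9 24 38 61 5D 83 00.
In big-endian order the high byte comes first in memory.
So the memory order matches the most-significant-first order: CC B9 24 38 61 5D 83 00.

CC B9 24 38 61 5D 83 00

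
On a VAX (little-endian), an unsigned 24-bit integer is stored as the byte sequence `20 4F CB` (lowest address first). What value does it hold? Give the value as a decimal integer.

13324064

Little-endian stores the least-significant byte at the lowest address.
Reassemble most-significant byte first: CB 4F 20 → 0xCB4F20.
0xCB4F20 = 13324064.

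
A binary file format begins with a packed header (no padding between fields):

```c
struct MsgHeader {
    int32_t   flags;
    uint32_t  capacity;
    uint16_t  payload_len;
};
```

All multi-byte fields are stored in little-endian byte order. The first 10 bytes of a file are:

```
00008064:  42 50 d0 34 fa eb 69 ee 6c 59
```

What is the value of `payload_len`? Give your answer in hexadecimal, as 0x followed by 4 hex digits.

0x596C

`payload_len` follows `flags` (4 B), `capacity` (4 B), so it starts at offset 4 + 4 = 8 and occupies 2 bytes.
Bytes at offsets 8..9: 6C 59.
Little-endian stores the least-significant byte at the lowest address.
Reassemble most-significant byte first: 59 6C → 0x596C.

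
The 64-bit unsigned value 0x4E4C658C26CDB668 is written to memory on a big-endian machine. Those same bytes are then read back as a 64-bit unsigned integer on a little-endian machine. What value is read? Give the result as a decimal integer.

Stored big-endian, the bytes at ascending addresses are 4E 4C 65 8C 26 CD B6 68.
Read back as little-endian, the first byte is least significant, giving 0x68B6CD268C654C4E.
0x68B6CD268C654C4E = 7545443791153744974.

7545443791153744974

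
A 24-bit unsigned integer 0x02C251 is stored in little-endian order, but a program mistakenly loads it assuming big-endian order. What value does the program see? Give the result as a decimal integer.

5358082

Stored little-endian, the bytes at ascending addresses are 51 C2 02.
Read back as big-endian, the last byte is least significant, giving 0x51C202.
0x51C202 = 5358082.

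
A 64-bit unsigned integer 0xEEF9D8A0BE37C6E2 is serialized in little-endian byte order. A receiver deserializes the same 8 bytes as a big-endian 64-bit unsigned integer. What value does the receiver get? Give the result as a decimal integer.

16340809589842311662

Stored little-endian, the bytes at ascending addresses are E2 C6 37 BE A0 D8 F9 EE.
Read back as big-endian, the last byte is least significant, giving 0xE2C637BEA0D8F9EE.
0xE2C637BEA0D8F9EE = 16340809589842311662.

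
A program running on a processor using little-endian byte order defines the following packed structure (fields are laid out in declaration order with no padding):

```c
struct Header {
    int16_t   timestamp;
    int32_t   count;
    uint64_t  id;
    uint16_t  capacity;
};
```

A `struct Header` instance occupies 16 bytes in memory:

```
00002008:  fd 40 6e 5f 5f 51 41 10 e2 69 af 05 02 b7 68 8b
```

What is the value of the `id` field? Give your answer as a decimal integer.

13187108909848072257

`id` follows `timestamp` (2 B), `count` (4 B), so it starts at offset 2 + 4 = 6 and occupies 8 bytes.
Bytes at offsets 6..13: 41 10 E2 69 AF 05 02 B7.
In little-endian order the low byte comes first in memory.
Reassemble most-significant byte first: B7 02 05 AF 69 E2 10 41 → 0xB70205AF69E21041.
0xB70205AF69E21041 = 13187108909848072257.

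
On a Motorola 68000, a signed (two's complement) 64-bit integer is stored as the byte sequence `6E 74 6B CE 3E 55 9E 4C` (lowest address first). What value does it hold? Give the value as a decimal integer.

7959104975023742540

Big-endian stores the most-significant byte at the lowest address.
The bytes are already most-significant first: 0x6E746BCE3E559E4C.
0x6E746BCE3E559E4C = 7959104975023742540.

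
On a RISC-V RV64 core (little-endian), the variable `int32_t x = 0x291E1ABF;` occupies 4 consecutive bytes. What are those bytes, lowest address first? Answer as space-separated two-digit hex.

Split into bytes (most-significant first): 29 1E 1A BF.
In little-endian order the low byte comes first in memory.
So at ascending addresses the bytes are BF 1A 1E 29.

BF 1A 1E 29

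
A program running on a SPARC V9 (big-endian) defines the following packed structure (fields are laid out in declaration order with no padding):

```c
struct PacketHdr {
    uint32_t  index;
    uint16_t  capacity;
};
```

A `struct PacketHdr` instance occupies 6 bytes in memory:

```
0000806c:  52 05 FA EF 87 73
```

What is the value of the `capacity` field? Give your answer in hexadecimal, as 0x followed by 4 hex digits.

`capacity` follows `index` (4 bytes), so it starts at byte offset 4 and occupies 2 bytes.
Bytes at offsets 4..5: 87 73.
In big-endian order the high byte comes first in memory.
The bytes are already most-significant first: 0x8773.

0x8773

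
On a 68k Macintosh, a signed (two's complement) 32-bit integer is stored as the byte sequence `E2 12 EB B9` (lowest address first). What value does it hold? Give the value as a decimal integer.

Big-endian: lowest address holds the most-significant byte.
The bytes are already most-significant first: 0xE212EBB9.
Top bit is set, so as a signed 32-bit value this is 0xE212EBB9 − 2^32 = -502076487.

-502076487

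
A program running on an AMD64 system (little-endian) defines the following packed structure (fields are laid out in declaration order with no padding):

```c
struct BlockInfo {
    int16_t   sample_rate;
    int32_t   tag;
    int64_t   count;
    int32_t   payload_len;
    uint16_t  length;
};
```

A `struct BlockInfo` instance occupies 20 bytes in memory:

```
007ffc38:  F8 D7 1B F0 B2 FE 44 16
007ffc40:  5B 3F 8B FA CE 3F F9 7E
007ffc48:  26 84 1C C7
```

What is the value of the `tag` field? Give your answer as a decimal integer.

-21827557

`tag` follows `sample_rate` (2 bytes), so it starts at byte offset 2 and occupies 4 bytes.
Bytes at offsets 2..5: 1B F0 B2 FE.
In little-endian order the low byte comes first in memory.
Reassemble most-significant byte first: FE B2 F0 1B → 0xFEB2F01B.
Top bit is set, so as a signed 32-bit value this is 0xFEB2F01B − 2^32 = -21827557.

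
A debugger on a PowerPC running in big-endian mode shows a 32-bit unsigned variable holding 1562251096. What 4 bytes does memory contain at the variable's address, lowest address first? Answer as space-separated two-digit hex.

5D 1E 0F 58

1562251096 in hexadecimal, padded to 32 bits, is 0x5D1E0F58.
Split into bytes (most-significant first): 5D 1E 0F 58.
Big-endian: lowest address holds the most-significant byte.
So the memory order matches the most-significant-first order: 5D 1E 0F 58.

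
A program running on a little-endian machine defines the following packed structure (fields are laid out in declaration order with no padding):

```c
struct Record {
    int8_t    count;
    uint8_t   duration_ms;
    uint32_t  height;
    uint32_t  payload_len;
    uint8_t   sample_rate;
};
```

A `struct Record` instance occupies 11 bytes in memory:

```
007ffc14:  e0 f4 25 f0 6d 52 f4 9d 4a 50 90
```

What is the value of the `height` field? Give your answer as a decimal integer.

`height` follows `count` (1 B), `duration_ms` (1 B), so it starts at offset 1 + 1 = 2 and occupies 4 bytes.
Bytes at offsets 2..5: 25 F0 6D 52.
In little-endian order the low byte comes first in memory.
Reassemble most-significant byte first: 52 6D F0 25 → 0x526DF025.
0x526DF025 = 1382936613.

1382936613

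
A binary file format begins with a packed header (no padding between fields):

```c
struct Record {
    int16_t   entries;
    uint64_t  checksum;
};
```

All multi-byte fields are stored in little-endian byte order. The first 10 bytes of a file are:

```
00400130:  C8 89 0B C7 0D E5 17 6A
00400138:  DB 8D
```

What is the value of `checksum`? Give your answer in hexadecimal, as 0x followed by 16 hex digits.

`checksum` follows `entries` (2 bytes), so it starts at byte offset 2 and occupies 8 bytes.
Bytes at offsets 2..9: 0B C7 0D E5 17 6A DB 8D.
Little-endian: lowest address holds the least-significant byte.
Reassemble most-significant byte first: 8D DB 6A 17 E5 0D C7 0B → 0x8DDB6A17E50DC70B.

0x8DDB6A17E50DC70B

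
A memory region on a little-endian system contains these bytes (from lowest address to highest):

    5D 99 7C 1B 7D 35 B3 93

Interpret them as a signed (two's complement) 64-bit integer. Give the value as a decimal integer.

-7803834917854602915

Little-endian stores the least-significant byte at the lowest address.
Reassemble most-significant byte first: 93 B3 35 7D 1B 7C 99 5D → 0x93B3357D1B7C995D.
Top bit is set, so as a signed 64-bit value this is 0x93B3357D1B7C995D − 2^64 = -7803834917854602915.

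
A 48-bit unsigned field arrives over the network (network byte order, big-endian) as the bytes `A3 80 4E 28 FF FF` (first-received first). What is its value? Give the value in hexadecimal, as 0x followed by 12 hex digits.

Big-endian stores the most-significant byte at the lowest address.
The bytes are already most-significant first: 0xA3804E28FFFF.

0xA3804E28FFFF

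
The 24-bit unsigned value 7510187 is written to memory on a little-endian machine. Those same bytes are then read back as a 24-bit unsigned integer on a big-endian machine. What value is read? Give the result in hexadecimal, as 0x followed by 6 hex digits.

7510187 in 24-bit hexadecimal is 0x7298AB.
Stored little-endian, the bytes at ascending addresses are AB 98 72.
Read back as big-endian, the last byte is least significant, giving 0xAB9872.

0xAB9872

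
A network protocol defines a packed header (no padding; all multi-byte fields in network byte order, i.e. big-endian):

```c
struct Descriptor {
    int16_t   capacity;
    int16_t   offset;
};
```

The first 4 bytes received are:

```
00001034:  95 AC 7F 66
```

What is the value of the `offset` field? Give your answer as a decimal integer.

32614

`offset` follows `capacity` (2 bytes), so it starts at byte offset 2 and occupies 2 bytes.
Bytes at offsets 2..3: 7F 66.
Big-endian: lowest address holds the most-significant byte.
The bytes are already most-significant first: 0x7F66.
0x7F66 = 32614.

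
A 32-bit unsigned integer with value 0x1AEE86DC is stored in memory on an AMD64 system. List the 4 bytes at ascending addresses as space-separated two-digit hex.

Split into bytes (most-significant first): 1A EE 86 DC.
In little-endian order the low byte comes first in memory.
So at ascending addresses the bytes are DC 86 EE 1A.

DC 86 EE 1A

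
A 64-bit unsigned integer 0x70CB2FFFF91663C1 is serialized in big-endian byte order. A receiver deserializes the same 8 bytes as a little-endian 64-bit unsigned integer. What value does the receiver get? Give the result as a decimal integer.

Stored big-endian, the bytes at ascending addresses are 70 CB 2F FF F9 16 63 C1.
Read back as little-endian, the first byte is least significant, giving 0xC16316F9FF2FCB70.
0xC16316F9FF2FCB70 = 13935006934998436720.

13935006934998436720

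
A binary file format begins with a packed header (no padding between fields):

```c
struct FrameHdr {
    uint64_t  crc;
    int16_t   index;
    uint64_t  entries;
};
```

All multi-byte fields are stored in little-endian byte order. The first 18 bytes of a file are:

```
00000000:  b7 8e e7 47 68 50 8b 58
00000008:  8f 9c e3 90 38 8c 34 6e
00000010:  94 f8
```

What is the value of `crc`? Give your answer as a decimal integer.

`crc` is the first field, at byte offset 0, occupying 8 bytes.
Bytes at offsets 0..7: B7 8E E7 47 68 50 8B 58.
Little-endian stores the least-significant byte at the lowest address.
Reassemble most-significant byte first: 58 8B 50 68 47 E7 8E B7 → 0x588B506847E78EB7.
0x588B506847E78EB7 = 6380281705913618103.

6380281705913618103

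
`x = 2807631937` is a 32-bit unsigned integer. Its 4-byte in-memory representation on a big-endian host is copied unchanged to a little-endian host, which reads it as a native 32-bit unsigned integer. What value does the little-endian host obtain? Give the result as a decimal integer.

1091590567

2807631937 in 32-bit hexadecimal is 0xA7591041.
Stored big-endian, the bytes at ascending addresses are A7 59 10 41.
Read back as little-endian, the first byte is least significant, giving 0x411059A7.
0x411059A7 = 1091590567.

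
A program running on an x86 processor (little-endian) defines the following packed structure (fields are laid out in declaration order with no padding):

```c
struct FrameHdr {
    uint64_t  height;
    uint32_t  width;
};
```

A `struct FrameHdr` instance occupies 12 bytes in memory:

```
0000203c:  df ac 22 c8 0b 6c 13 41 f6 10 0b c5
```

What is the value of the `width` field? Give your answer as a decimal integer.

3305836790

`width` follows `height` (8 bytes), so it starts at byte offset 8 and occupies 4 bytes.
Bytes at offsets 8..11: F6 10 0B C5.
Little-endian stores the least-significant byte at the lowest address.
Reassemble most-significant byte first: C5 0B 10 F6 → 0xC50B10F6.
0xC50B10F6 = 3305836790.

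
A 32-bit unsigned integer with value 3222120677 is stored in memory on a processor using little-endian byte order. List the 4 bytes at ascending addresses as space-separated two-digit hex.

3222120677 in hexadecimal, padded to 32 bits, is 0xC00DA8E5.
Split into bytes (most-significant first): C0 0D A8 E5.
Little-endian stores the least-significant byte at the lowest address.
So at ascending addresses the bytes are E5 A8 0D C0.

E5 A8 0D C0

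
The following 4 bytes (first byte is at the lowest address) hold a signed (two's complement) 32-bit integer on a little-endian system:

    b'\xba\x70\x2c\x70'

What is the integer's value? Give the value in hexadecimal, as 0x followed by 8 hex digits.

Little-endian: lowest address holds the least-significant byte.
Reassemble most-significant byte first: 70 2C 70 BA → 0x702C70BA.

0x702C70BA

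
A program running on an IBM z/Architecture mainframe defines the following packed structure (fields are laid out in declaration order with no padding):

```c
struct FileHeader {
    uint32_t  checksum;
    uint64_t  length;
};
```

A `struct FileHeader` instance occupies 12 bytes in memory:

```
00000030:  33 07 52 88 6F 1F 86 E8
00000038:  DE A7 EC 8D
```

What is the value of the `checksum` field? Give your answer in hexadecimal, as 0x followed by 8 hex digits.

`checksum` is the first field, at byte offset 0, occupying 4 bytes.
Bytes at offsets 0..3: 33 07 52 88.
In big-endian order the high byte comes first in memory.
The bytes are already most-significant first: 0x33075288.

0x33075288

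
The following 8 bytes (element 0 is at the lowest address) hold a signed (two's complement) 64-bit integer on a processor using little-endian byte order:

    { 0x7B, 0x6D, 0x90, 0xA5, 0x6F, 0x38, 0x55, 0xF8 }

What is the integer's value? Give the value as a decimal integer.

-552473327112786565

In little-endian order the low byte comes first in memory.
Reassemble most-significant byte first: F8 55 38 6F A5 90 6D 7B → 0xF855386FA5906D7B.
Top bit is set, so as a signed 64-bit value this is 0xF855386FA5906D7B − 2^64 = -552473327112786565.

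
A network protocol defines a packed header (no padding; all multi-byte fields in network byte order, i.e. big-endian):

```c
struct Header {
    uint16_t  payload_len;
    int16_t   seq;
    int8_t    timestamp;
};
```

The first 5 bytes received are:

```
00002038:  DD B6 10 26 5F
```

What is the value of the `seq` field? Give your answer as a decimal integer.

`seq` follows `payload_len` (2 bytes), so it starts at byte offset 2 and occupies 2 bytes.
Bytes at offsets 2..3: 10 26.
Big-endian stores the most-significant byte at the lowest address.
The bytes are already most-significant first: 0x1026.
0x1026 = 4134.

4134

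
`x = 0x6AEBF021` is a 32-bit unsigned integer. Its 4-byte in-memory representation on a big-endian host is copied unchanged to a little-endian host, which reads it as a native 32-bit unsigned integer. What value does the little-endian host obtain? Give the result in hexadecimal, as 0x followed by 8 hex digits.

Stored big-endian, the bytes at ascending addresses are 6A EB F0 21.
Read back as little-endian, the first byte is least significant, giving 0x21F0EB6A.

0x21F0EB6A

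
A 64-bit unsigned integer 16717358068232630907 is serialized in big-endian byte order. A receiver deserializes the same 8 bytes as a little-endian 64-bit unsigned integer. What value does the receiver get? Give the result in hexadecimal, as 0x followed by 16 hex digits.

16717358068232630907 in 64-bit hexadecimal is 0xE7FFFC973804327B.
Stored big-endian, the bytes at ascending addresses are E7 FF FC 97 38 04 32 7B.
Read back as little-endian, the first byte is least significant, giving 0x7B32043897FCFFE7.

0x7B32043897FCFFE7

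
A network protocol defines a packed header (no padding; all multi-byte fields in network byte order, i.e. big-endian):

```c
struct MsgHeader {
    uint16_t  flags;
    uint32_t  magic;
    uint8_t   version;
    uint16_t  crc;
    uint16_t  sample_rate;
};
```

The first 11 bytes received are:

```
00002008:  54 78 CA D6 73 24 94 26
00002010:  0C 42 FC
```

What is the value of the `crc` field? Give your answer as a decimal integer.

9740

`crc` follows `flags` (2 B), `magic` (4 B), `version` (1 B), so it starts at offset 2 + 4 + 1 = 7 and occupies 2 bytes.
Bytes at offsets 7..8: 26 0C.
In big-endian order the high byte comes first in memory.
The bytes are already most-significant first: 0x260C.
0x260C = 9740.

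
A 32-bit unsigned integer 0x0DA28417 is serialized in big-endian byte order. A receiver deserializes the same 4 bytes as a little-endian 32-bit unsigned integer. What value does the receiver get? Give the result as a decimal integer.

Stored big-endian, the bytes at ascending addresses are 0D A2 84 17.
Read back as little-endian, the first byte is least significant, giving 0x1784A20D.
0x1784A20D = 394568205.

394568205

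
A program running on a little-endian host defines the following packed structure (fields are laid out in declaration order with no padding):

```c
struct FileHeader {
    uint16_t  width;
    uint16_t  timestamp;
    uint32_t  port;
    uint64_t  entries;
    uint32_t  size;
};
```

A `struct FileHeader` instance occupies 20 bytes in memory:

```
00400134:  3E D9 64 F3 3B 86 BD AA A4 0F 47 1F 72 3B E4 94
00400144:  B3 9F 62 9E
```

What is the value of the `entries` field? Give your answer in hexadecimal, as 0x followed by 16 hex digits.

0x94E43B721F470FA4

`entries` follows `width` (2 B), `timestamp` (2 B), `port` (4 B), so it starts at offset 2 + 2 + 4 = 8 and occupies 8 bytes.
Bytes at offsets 8..15: A4 0F 47 1F 72 3B E4 94.
Little-endian stores the least-significant byte at the lowest address.
Reassemble most-significant byte first: 94 E4 3B 72 1F 47 0F A4 → 0x94E43B721F470FA4.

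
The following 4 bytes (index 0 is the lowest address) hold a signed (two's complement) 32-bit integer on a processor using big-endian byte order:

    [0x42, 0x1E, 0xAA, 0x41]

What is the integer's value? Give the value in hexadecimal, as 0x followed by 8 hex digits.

0x421EAA41

Big-endian: lowest address holds the most-significant byte.
The bytes are already most-significant first: 0x421EAA41.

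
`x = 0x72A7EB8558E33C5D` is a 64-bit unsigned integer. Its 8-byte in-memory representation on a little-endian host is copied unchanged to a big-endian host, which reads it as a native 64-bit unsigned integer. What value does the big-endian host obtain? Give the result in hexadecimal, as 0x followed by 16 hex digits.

Stored little-endian, the bytes at ascending addresses are 5D 3C E3 58 85 EB A7 72.
Read back as big-endian, the last byte is least significant, giving 0x5D3CE35885EBA772.

0x5D3CE35885EBA772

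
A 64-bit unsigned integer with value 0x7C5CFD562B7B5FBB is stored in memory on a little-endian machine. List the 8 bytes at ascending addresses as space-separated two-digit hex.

BB 5F 7B 2B 56 FD 5C 7C

Split into bytes (most-significant first): 7C 5C FD 56 2B 7B 5F BB.
In little-endian order the low byte comes first in memory.
So at ascending addresses the bytes are BB 5F 7B 2B 56 FD 5C 7C.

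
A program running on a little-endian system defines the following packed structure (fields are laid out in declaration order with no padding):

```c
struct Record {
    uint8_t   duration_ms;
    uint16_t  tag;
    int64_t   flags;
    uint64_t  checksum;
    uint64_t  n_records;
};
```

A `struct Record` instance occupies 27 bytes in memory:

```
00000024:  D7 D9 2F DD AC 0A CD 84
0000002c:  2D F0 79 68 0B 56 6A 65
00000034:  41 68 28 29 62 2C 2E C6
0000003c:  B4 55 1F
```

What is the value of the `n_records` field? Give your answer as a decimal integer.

2257909551467356713

`n_records` follows `duration_ms` (1 B), `tag` (2 B), `flags` (8 B), `checksum` (8 B), so it starts at offset 1 + 2 + 8 + 8 = 19 and occupies 8 bytes.
Bytes at offsets 19..26: 29 62 2C 2E C6 B4 55 1F.
In little-endian order the low byte comes first in memory.
Reassemble most-significant byte first: 1F 55 B4 C6 2E 2C 62 29 → 0x1F55B4C62E2C6229.
0x1F55B4C62E2C6229 = 2257909551467356713.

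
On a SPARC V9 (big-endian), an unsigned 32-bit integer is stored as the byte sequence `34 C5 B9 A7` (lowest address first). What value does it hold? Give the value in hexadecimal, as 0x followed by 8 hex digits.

0x34C5B9A7

Big-endian stores the most-significant byte at the lowest address.
The bytes are already most-significant first: 0x34C5B9A7.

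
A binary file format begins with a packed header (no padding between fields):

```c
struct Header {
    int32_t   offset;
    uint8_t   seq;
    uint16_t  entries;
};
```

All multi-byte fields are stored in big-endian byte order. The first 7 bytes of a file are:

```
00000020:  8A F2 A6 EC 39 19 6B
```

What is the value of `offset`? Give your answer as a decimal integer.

`offset` is the first field, at byte offset 0, occupying 4 bytes.
Bytes at offsets 0..3: 8A F2 A6 EC.
Big-endian stores the most-significant byte at the lowest address.
The bytes are already most-significant first: 0x8AF2A6EC.
Top bit is set, so as a signed 32-bit value this is 0x8AF2A6EC − 2^32 = -1963809044.

-1963809044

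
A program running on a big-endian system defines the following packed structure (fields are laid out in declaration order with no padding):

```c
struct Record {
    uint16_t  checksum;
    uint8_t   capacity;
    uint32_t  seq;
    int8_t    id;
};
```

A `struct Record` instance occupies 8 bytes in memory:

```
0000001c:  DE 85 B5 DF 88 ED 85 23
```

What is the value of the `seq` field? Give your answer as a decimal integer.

`seq` follows `checksum` (2 B), `capacity` (1 B), so it starts at offset 2 + 1 = 3 and occupies 4 bytes.
Bytes at offsets 3..6: DF 88 ED 85.
In big-endian order the high byte comes first in memory.
The bytes are already most-significant first: 0xDF88ED85.
0xDF88ED85 = 3750292869.

3750292869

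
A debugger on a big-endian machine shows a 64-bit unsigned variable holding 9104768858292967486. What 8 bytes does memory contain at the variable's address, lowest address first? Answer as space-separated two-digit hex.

7E 5A A3 09 98 97 58 3E

9104768858292967486 in hexadecimal, padded to 64 bits, is 0x7E5AA3099897583E.
Split into bytes (most-significant first): 7E 5A A3 09 98 97 58 3E.
Big-endian: lowest address holds the most-significant byte.
So the memory order matches the most-significant-first order: 7E 5A A3 09 98 97 58 3E.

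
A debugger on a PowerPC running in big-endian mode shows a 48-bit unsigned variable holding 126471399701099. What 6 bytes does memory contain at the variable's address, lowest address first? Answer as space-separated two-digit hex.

73 06 6A DA 7A 6B

126471399701099 in hexadecimal, padded to 48 bits, is 0x73066ADA7A6B.
Split into bytes (most-significant first): 73 06 6A DA 7A 6B.
In big-endian order the high byte comes first in memory.
So the memory order matches the most-significant-first order: 73 06 6A DA 7A 6B.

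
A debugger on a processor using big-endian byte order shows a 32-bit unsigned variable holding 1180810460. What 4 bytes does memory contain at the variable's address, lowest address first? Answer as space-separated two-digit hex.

1180810460 in hexadecimal, padded to 32 bits, is 0x4661BCDC.
Split into bytes (most-significant first): 46 61 BC DC.
In big-endian order the high byte comes first in memory.
So the memory order matches the most-significant-first order: 46 61 BC DC.

46 61 BC DC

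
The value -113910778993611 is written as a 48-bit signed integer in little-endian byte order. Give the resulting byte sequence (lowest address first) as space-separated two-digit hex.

Two's complement of -113910778993611 in 48 bits: 113910778993611 = 0x6799EB849BCB; invert → 0x9866147B6434; add 1 → 0x9866147B6435.
Split into bytes (most-significant first): 98 66 14 7B 64 35.
Little-endian: lowest address holds the least-significant byte.
So at ascending addresses the bytes are 35 64 7B 14 66 98.

35 64 7B 14 66 98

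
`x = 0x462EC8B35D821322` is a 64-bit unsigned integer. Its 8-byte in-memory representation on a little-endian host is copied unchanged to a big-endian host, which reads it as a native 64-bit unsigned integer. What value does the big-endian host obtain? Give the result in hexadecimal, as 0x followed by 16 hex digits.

0x2213825DB3C82E46

Stored little-endian, the bytes at ascending addresses are 22 13 82 5D B3 C8 2E 46.
Read back as big-endian, the last byte is least significant, giving 0x2213825DB3C82E46.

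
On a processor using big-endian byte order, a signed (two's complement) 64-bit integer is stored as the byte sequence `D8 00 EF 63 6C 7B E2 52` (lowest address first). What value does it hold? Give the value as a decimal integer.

-2882040551216258478

Big-endian: lowest address holds the most-significant byte.
The bytes are already most-significant first: 0xD800EF636C7BE252.
Top bit is set, so as a signed 64-bit value this is 0xD800EF636C7BE252 − 2^64 = -2882040551216258478.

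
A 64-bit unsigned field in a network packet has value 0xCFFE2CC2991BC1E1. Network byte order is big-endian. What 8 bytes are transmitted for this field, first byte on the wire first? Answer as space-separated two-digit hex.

Split into bytes (most-significant first): CF FE 2C C2 99 1B C1 E1.
Big-endian: lowest address holds the most-significant byte.
So the memory order matches the most-significant-first order: CF FE 2C C2 99 1B C1 E1.

CF FE 2C C2 99 1B C1 E1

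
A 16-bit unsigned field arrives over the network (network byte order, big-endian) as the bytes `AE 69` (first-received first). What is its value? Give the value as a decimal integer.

44649

Big-endian stores the most-significant byte at the lowest address.
The bytes are already most-significant first: 0xAE69.
0xAE69 = 44649.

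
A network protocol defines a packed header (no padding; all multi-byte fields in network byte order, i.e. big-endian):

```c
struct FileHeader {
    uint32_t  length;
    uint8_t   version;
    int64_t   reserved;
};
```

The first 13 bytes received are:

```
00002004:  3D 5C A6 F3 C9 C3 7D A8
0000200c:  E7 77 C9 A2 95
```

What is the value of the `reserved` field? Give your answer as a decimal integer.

-4360143152124157291

`reserved` follows `length` (4 B), `version` (1 B), so it starts at offset 4 + 1 = 5 and occupies 8 bytes.
Bytes at offsets 5..12: C3 7D A8 E7 77 C9 A2 95.
In big-endian order the high byte comes first in memory.
The bytes are already most-significant first: 0xC37DA8E777C9A295.
Top bit is set, so as a signed 64-bit value this is 0xC37DA8E777C9A295 − 2^64 = -4360143152124157291.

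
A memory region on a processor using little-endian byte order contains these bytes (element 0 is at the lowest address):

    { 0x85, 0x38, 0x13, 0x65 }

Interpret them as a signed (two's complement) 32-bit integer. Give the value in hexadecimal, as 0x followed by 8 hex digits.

0x65133885

Little-endian stores the least-significant byte at the lowest address.
Reassemble most-significant byte first: 65 13 38 85 → 0x65133885.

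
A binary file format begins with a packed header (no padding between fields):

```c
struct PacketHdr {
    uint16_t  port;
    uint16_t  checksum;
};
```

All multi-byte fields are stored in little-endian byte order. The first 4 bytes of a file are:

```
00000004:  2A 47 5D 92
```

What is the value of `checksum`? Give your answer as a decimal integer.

37469

`checksum` follows `port` (2 bytes), so it starts at byte offset 2 and occupies 2 bytes.
Bytes at offsets 2..3: 5D 92.
Little-endian: lowest address holds the least-significant byte.
Reassemble most-significant byte first: 92 5D → 0x925D.
0x925D = 37469.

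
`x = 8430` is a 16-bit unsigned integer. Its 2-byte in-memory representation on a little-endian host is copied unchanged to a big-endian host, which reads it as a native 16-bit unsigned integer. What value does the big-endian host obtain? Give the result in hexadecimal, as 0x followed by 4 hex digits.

8430 in 16-bit hexadecimal is 0x20EE.
Stored little-endian, the bytes at ascending addresses are EE 20.
Read back as big-endian, the last byte is least significant, giving 0xEE20.

0xEE20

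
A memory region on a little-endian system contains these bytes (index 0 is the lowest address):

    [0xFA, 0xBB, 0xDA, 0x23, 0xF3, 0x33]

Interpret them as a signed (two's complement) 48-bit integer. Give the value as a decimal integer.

57119371607034

Little-endian: lowest address holds the least-significant byte.
Reassemble most-significant byte first: 33 F3 23 DA BB FA → 0x33F323DABBFA.
0x33F323DABBFA = 57119371607034.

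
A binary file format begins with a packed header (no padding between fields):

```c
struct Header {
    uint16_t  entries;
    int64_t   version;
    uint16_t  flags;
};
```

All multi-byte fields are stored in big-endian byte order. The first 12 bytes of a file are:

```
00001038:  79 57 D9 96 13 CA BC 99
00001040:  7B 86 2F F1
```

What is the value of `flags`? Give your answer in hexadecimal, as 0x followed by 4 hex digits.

`flags` follows `entries` (2 B), `version` (8 B), so it starts at offset 2 + 8 = 10 and occupies 2 bytes.
Bytes at offsets 10..11: 2F F1.
Big-endian stores the most-significant byte at the lowest address.
The bytes are already most-significant first: 0x2FF1.

0x2FF1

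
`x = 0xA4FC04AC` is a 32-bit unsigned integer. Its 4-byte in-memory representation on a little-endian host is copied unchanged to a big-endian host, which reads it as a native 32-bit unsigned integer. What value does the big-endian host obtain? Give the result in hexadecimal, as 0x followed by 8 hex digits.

0xAC04FCA4

Stored little-endian, the bytes at ascending addresses are AC 04 FC A4.
Read back as big-endian, the last byte is least significant, giving 0xAC04FCA4.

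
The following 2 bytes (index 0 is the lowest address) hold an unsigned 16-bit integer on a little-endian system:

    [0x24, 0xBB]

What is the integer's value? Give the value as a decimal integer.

Little-endian: lowest address holds the least-significant byte.
Reassemble most-significant byte first: BB 24 → 0xBB24.
0xBB24 = 47908.

47908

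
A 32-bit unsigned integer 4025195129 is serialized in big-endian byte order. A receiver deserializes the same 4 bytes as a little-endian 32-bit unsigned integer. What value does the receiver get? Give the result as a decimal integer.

4025195129 in 32-bit hexadecimal is 0xEFEB9A79.
Stored big-endian, the bytes at ascending addresses are EF EB 9A 79.
Read back as little-endian, the first byte is least significant, giving 0x799AEBEF.
0x799AEBEF = 2040196079.

2040196079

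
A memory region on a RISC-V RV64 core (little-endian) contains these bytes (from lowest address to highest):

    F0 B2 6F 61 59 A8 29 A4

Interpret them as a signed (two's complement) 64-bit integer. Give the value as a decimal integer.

Little-endian stores the least-significant byte at the lowest address.
Reassemble most-significant byte first: A4 29 A8 59 61 6F B2 F0 → 0xA429A859616FB2F0.
Top bit is set, so as a signed 64-bit value this is 0xA429A859616FB2F0 − 2^64 = -6617573075603967248.

-6617573075603967248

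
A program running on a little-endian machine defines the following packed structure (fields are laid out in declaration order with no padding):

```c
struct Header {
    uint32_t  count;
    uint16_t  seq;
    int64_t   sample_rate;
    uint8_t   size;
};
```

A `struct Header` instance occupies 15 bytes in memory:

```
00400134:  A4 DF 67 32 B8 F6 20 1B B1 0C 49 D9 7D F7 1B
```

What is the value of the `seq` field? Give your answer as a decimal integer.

`seq` follows `count` (4 bytes), so it starts at byte offset 4 and occupies 2 bytes.
Bytes at offsets 4..5: B8 F6.
Little-endian: lowest address holds the least-significant byte.
Reassemble most-significant byte first: F6 B8 → 0xF6B8.
0xF6B8 = 63160.

63160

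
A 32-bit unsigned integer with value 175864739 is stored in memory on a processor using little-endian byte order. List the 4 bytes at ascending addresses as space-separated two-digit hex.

175864739 in hexadecimal, padded to 32 bits, is 0x0A7B7BA3.
Split into bytes (most-significant first): 0A 7B 7B A3.
Little-endian: lowest address holds the least-significant byte.
So at ascending addresses the bytes are A3 7B 7B 0A.

A3 7B 7B 0A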